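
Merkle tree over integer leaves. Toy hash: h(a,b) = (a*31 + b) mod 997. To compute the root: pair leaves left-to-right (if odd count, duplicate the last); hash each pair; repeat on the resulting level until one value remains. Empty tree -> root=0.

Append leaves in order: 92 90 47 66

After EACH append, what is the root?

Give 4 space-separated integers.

After append 92 (leaves=[92]):
  L0: [92]
  root=92
After append 90 (leaves=[92, 90]):
  L0: [92, 90]
  L1: h(92,90)=(92*31+90)%997=948 -> [948]
  root=948
After append 47 (leaves=[92, 90, 47]):
  L0: [92, 90, 47]
  L1: h(92,90)=(92*31+90)%997=948 h(47,47)=(47*31+47)%997=507 -> [948, 507]
  L2: h(948,507)=(948*31+507)%997=982 -> [982]
  root=982
After append 66 (leaves=[92, 90, 47, 66]):
  L0: [92, 90, 47, 66]
  L1: h(92,90)=(92*31+90)%997=948 h(47,66)=(47*31+66)%997=526 -> [948, 526]
  L2: h(948,526)=(948*31+526)%997=4 -> [4]
  root=4

Answer: 92 948 982 4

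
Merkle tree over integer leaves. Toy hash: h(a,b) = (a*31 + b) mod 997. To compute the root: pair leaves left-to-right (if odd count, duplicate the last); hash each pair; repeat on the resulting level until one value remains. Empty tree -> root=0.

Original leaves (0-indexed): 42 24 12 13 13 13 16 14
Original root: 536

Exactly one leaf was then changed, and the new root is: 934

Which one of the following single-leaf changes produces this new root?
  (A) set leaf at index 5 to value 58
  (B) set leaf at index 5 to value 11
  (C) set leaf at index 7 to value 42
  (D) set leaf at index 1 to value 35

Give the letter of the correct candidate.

Original leaves: [42, 24, 12, 13, 13, 13, 16, 14]
Target new root: 934
Try each candidate change and compute the resulting root:
Candidate A: set leaf[5] = 58 -> leaves = [42, 24, 12, 13, 13, 58, 16, 14]
  L0: [42, 24, 12, 13, 13, 58, 16, 14]
  L1: h(42,24)=(42*31+24)%997=329 h(12,13)=(12*31+13)%997=385 h(13,58)=(13*31+58)%997=461 h(16,14)=(16*31+14)%997=510 -> [329, 385, 461, 510]
  L2: h(329,385)=(329*31+385)%997=614 h(461,510)=(461*31+510)%997=843 -> [614, 843]
  L3: h(614,843)=(614*31+843)%997=934 -> [934]
  root = 934 == target 934  ** MATCH **
Candidate B: set leaf[5] = 11 -> leaves = [42, 24, 12, 13, 13, 11, 16, 14]
  L0: [42, 24, 12, 13, 13, 11, 16, 14]
  L1: h(42,24)=(42*31+24)%997=329 h(12,13)=(12*31+13)%997=385 h(13,11)=(13*31+11)%997=414 h(16,14)=(16*31+14)%997=510 -> [329, 385, 414, 510]
  L2: h(329,385)=(329*31+385)%997=614 h(414,510)=(414*31+510)%997=383 -> [614, 383]
  L3: h(614,383)=(614*31+383)%997=474 -> [474]
  root = 474 != target 934
Candidate C: set leaf[7] = 42 -> leaves = [42, 24, 12, 13, 13, 13, 16, 42]
  L0: [42, 24, 12, 13, 13, 13, 16, 42]
  L1: h(42,24)=(42*31+24)%997=329 h(12,13)=(12*31+13)%997=385 h(13,13)=(13*31+13)%997=416 h(16,42)=(16*31+42)%997=538 -> [329, 385, 416, 538]
  L2: h(329,385)=(329*31+385)%997=614 h(416,538)=(416*31+538)%997=473 -> [614, 473]
  L3: h(614,473)=(614*31+473)%997=564 -> [564]
  root = 564 != target 934
Candidate D: set leaf[1] = 35 -> leaves = [42, 35, 12, 13, 13, 13, 16, 14]
  L0: [42, 35, 12, 13, 13, 13, 16, 14]
  L1: h(42,35)=(42*31+35)%997=340 h(12,13)=(12*31+13)%997=385 h(13,13)=(13*31+13)%997=416 h(16,14)=(16*31+14)%997=510 -> [340, 385, 416, 510]
  L2: h(340,385)=(340*31+385)%997=955 h(416,510)=(416*31+510)%997=445 -> [955, 445]
  L3: h(955,445)=(955*31+445)%997=140 -> [140]
  root = 140 != target 934
Candidate A produces the target root.

Answer: A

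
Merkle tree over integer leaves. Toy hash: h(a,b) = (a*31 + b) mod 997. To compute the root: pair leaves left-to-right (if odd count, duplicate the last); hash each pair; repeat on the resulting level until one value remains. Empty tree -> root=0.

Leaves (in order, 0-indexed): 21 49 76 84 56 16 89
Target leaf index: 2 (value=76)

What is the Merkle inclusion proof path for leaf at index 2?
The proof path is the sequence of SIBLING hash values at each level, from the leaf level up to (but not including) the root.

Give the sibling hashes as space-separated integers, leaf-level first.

L0 (leaves): [21, 49, 76, 84, 56, 16, 89], target index=2
L1: h(21,49)=(21*31+49)%997=700 [pair 0] h(76,84)=(76*31+84)%997=446 [pair 1] h(56,16)=(56*31+16)%997=755 [pair 2] h(89,89)=(89*31+89)%997=854 [pair 3] -> [700, 446, 755, 854]
  Sibling for proof at L0: 84
L2: h(700,446)=(700*31+446)%997=212 [pair 0] h(755,854)=(755*31+854)%997=331 [pair 1] -> [212, 331]
  Sibling for proof at L1: 700
L3: h(212,331)=(212*31+331)%997=921 [pair 0] -> [921]
  Sibling for proof at L2: 331
Root: 921
Proof path (sibling hashes from leaf to root): [84, 700, 331]

Answer: 84 700 331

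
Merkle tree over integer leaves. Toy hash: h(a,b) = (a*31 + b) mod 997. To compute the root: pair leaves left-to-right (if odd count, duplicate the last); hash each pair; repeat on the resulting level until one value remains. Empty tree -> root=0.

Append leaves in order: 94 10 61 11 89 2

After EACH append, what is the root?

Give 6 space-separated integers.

After append 94 (leaves=[94]):
  L0: [94]
  root=94
After append 10 (leaves=[94, 10]):
  L0: [94, 10]
  L1: h(94,10)=(94*31+10)%997=930 -> [930]
  root=930
After append 61 (leaves=[94, 10, 61]):
  L0: [94, 10, 61]
  L1: h(94,10)=(94*31+10)%997=930 h(61,61)=(61*31+61)%997=955 -> [930, 955]
  L2: h(930,955)=(930*31+955)%997=872 -> [872]
  root=872
After append 11 (leaves=[94, 10, 61, 11]):
  L0: [94, 10, 61, 11]
  L1: h(94,10)=(94*31+10)%997=930 h(61,11)=(61*31+11)%997=905 -> [930, 905]
  L2: h(930,905)=(930*31+905)%997=822 -> [822]
  root=822
After append 89 (leaves=[94, 10, 61, 11, 89]):
  L0: [94, 10, 61, 11, 89]
  L1: h(94,10)=(94*31+10)%997=930 h(61,11)=(61*31+11)%997=905 h(89,89)=(89*31+89)%997=854 -> [930, 905, 854]
  L2: h(930,905)=(930*31+905)%997=822 h(854,854)=(854*31+854)%997=409 -> [822, 409]
  L3: h(822,409)=(822*31+409)%997=966 -> [966]
  root=966
After append 2 (leaves=[94, 10, 61, 11, 89, 2]):
  L0: [94, 10, 61, 11, 89, 2]
  L1: h(94,10)=(94*31+10)%997=930 h(61,11)=(61*31+11)%997=905 h(89,2)=(89*31+2)%997=767 -> [930, 905, 767]
  L2: h(930,905)=(930*31+905)%997=822 h(767,767)=(767*31+767)%997=616 -> [822, 616]
  L3: h(822,616)=(822*31+616)%997=176 -> [176]
  root=176

Answer: 94 930 872 822 966 176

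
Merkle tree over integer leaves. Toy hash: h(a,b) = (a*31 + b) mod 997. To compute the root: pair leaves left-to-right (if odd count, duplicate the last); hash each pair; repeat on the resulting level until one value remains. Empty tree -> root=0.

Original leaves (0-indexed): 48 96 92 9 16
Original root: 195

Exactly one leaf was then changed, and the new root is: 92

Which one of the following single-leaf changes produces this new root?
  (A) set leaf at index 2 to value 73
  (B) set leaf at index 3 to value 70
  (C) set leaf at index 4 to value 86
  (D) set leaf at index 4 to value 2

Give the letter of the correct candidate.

Original leaves: [48, 96, 92, 9, 16]
Target new root: 92
Try each candidate change and compute the resulting root:
Candidate A: set leaf[2] = 73 -> leaves = [48, 96, 73, 9, 16]
  L0: [48, 96, 73, 9, 16]
  L1: h(48,96)=(48*31+96)%997=587 h(73,9)=(73*31+9)%997=278 h(16,16)=(16*31+16)%997=512 -> [587, 278, 512]
  L2: h(587,278)=(587*31+278)%997=529 h(512,512)=(512*31+512)%997=432 -> [529, 432]
  L3: h(529,432)=(529*31+432)%997=879 -> [879]
  root = 879 != target 92
Candidate B: set leaf[3] = 70 -> leaves = [48, 96, 92, 70, 16]
  L0: [48, 96, 92, 70, 16]
  L1: h(48,96)=(48*31+96)%997=587 h(92,70)=(92*31+70)%997=928 h(16,16)=(16*31+16)%997=512 -> [587, 928, 512]
  L2: h(587,928)=(587*31+928)%997=182 h(512,512)=(512*31+512)%997=432 -> [182, 432]
  L3: h(182,432)=(182*31+432)%997=92 -> [92]
  root = 92 == target 92  ** MATCH **
Candidate C: set leaf[4] = 86 -> leaves = [48, 96, 92, 9, 86]
  L0: [48, 96, 92, 9, 86]
  L1: h(48,96)=(48*31+96)%997=587 h(92,9)=(92*31+9)%997=867 h(86,86)=(86*31+86)%997=758 -> [587, 867, 758]
  L2: h(587,867)=(587*31+867)%997=121 h(758,758)=(758*31+758)%997=328 -> [121, 328]
  L3: h(121,328)=(121*31+328)%997=91 -> [91]
  root = 91 != target 92
Candidate D: set leaf[4] = 2 -> leaves = [48, 96, 92, 9, 2]
  L0: [48, 96, 92, 9, 2]
  L1: h(48,96)=(48*31+96)%997=587 h(92,9)=(92*31+9)%997=867 h(2,2)=(2*31+2)%997=64 -> [587, 867, 64]
  L2: h(587,867)=(587*31+867)%997=121 h(64,64)=(64*31+64)%997=54 -> [121, 54]
  L3: h(121,54)=(121*31+54)%997=814 -> [814]
  root = 814 != target 92
Candidate B produces the target root.

Answer: B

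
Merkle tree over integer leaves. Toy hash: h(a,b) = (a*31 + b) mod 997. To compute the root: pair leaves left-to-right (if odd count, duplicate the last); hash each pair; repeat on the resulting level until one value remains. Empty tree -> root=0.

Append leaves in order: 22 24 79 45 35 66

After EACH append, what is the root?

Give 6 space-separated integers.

Answer: 22 706 486 452 2 994

Derivation:
After append 22 (leaves=[22]):
  L0: [22]
  root=22
After append 24 (leaves=[22, 24]):
  L0: [22, 24]
  L1: h(22,24)=(22*31+24)%997=706 -> [706]
  root=706
After append 79 (leaves=[22, 24, 79]):
  L0: [22, 24, 79]
  L1: h(22,24)=(22*31+24)%997=706 h(79,79)=(79*31+79)%997=534 -> [706, 534]
  L2: h(706,534)=(706*31+534)%997=486 -> [486]
  root=486
After append 45 (leaves=[22, 24, 79, 45]):
  L0: [22, 24, 79, 45]
  L1: h(22,24)=(22*31+24)%997=706 h(79,45)=(79*31+45)%997=500 -> [706, 500]
  L2: h(706,500)=(706*31+500)%997=452 -> [452]
  root=452
After append 35 (leaves=[22, 24, 79, 45, 35]):
  L0: [22, 24, 79, 45, 35]
  L1: h(22,24)=(22*31+24)%997=706 h(79,45)=(79*31+45)%997=500 h(35,35)=(35*31+35)%997=123 -> [706, 500, 123]
  L2: h(706,500)=(706*31+500)%997=452 h(123,123)=(123*31+123)%997=945 -> [452, 945]
  L3: h(452,945)=(452*31+945)%997=2 -> [2]
  root=2
After append 66 (leaves=[22, 24, 79, 45, 35, 66]):
  L0: [22, 24, 79, 45, 35, 66]
  L1: h(22,24)=(22*31+24)%997=706 h(79,45)=(79*31+45)%997=500 h(35,66)=(35*31+66)%997=154 -> [706, 500, 154]
  L2: h(706,500)=(706*31+500)%997=452 h(154,154)=(154*31+154)%997=940 -> [452, 940]
  L3: h(452,940)=(452*31+940)%997=994 -> [994]
  root=994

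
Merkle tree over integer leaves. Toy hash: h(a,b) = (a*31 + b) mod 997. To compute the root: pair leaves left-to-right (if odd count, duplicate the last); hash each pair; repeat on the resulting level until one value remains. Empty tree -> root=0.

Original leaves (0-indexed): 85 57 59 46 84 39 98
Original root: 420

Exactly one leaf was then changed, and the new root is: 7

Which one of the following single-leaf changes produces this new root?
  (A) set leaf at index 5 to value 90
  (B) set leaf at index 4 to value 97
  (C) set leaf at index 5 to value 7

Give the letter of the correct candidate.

Answer: A

Derivation:
Original leaves: [85, 57, 59, 46, 84, 39, 98]
Target new root: 7
Try each candidate change and compute the resulting root:
Candidate A: set leaf[5] = 90 -> leaves = [85, 57, 59, 46, 84, 90, 98]
  L0: [85, 57, 59, 46, 84, 90, 98]
  L1: h(85,57)=(85*31+57)%997=698 h(59,46)=(59*31+46)%997=878 h(84,90)=(84*31+90)%997=700 h(98,98)=(98*31+98)%997=145 -> [698, 878, 700, 145]
  L2: h(698,878)=(698*31+878)%997=582 h(700,145)=(700*31+145)%997=908 -> [582, 908]
  L3: h(582,908)=(582*31+908)%997=7 -> [7]
  root = 7 == target 7  ** MATCH **
Candidate B: set leaf[4] = 97 -> leaves = [85, 57, 59, 46, 97, 39, 98]
  L0: [85, 57, 59, 46, 97, 39, 98]
  L1: h(85,57)=(85*31+57)%997=698 h(59,46)=(59*31+46)%997=878 h(97,39)=(97*31+39)%997=55 h(98,98)=(98*31+98)%997=145 -> [698, 878, 55, 145]
  L2: h(698,878)=(698*31+878)%997=582 h(55,145)=(55*31+145)%997=853 -> [582, 853]
  L3: h(582,853)=(582*31+853)%997=949 -> [949]
  root = 949 != target 7
Candidate C: set leaf[5] = 7 -> leaves = [85, 57, 59, 46, 84, 7, 98]
  L0: [85, 57, 59, 46, 84, 7, 98]
  L1: h(85,57)=(85*31+57)%997=698 h(59,46)=(59*31+46)%997=878 h(84,7)=(84*31+7)%997=617 h(98,98)=(98*31+98)%997=145 -> [698, 878, 617, 145]
  L2: h(698,878)=(698*31+878)%997=582 h(617,145)=(617*31+145)%997=329 -> [582, 329]
  L3: h(582,329)=(582*31+329)%997=425 -> [425]
  root = 425 != target 7
Candidate A produces the target root.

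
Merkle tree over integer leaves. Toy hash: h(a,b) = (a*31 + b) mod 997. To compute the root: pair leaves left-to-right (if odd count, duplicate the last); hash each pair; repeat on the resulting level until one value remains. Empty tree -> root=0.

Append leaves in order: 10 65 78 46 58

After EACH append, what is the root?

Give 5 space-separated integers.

After append 10 (leaves=[10]):
  L0: [10]
  root=10
After append 65 (leaves=[10, 65]):
  L0: [10, 65]
  L1: h(10,65)=(10*31+65)%997=375 -> [375]
  root=375
After append 78 (leaves=[10, 65, 78]):
  L0: [10, 65, 78]
  L1: h(10,65)=(10*31+65)%997=375 h(78,78)=(78*31+78)%997=502 -> [375, 502]
  L2: h(375,502)=(375*31+502)%997=163 -> [163]
  root=163
After append 46 (leaves=[10, 65, 78, 46]):
  L0: [10, 65, 78, 46]
  L1: h(10,65)=(10*31+65)%997=375 h(78,46)=(78*31+46)%997=470 -> [375, 470]
  L2: h(375,470)=(375*31+470)%997=131 -> [131]
  root=131
After append 58 (leaves=[10, 65, 78, 46, 58]):
  L0: [10, 65, 78, 46, 58]
  L1: h(10,65)=(10*31+65)%997=375 h(78,46)=(78*31+46)%997=470 h(58,58)=(58*31+58)%997=859 -> [375, 470, 859]
  L2: h(375,470)=(375*31+470)%997=131 h(859,859)=(859*31+859)%997=569 -> [131, 569]
  L3: h(131,569)=(131*31+569)%997=642 -> [642]
  root=642

Answer: 10 375 163 131 642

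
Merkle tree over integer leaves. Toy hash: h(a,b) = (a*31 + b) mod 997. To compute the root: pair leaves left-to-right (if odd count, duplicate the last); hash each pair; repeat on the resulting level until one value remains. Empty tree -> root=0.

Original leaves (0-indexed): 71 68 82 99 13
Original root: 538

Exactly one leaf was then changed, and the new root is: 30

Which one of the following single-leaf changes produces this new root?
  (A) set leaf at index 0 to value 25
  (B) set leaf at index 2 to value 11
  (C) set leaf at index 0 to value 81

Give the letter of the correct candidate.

Answer: A

Derivation:
Original leaves: [71, 68, 82, 99, 13]
Target new root: 30
Try each candidate change and compute the resulting root:
Candidate A: set leaf[0] = 25 -> leaves = [25, 68, 82, 99, 13]
  L0: [25, 68, 82, 99, 13]
  L1: h(25,68)=(25*31+68)%997=843 h(82,99)=(82*31+99)%997=647 h(13,13)=(13*31+13)%997=416 -> [843, 647, 416]
  L2: h(843,647)=(843*31+647)%997=858 h(416,416)=(416*31+416)%997=351 -> [858, 351]
  L3: h(858,351)=(858*31+351)%997=30 -> [30]
  root = 30 == target 30  ** MATCH **
Candidate B: set leaf[2] = 11 -> leaves = [71, 68, 11, 99, 13]
  L0: [71, 68, 11, 99, 13]
  L1: h(71,68)=(71*31+68)%997=275 h(11,99)=(11*31+99)%997=440 h(13,13)=(13*31+13)%997=416 -> [275, 440, 416]
  L2: h(275,440)=(275*31+440)%997=989 h(416,416)=(416*31+416)%997=351 -> [989, 351]
  L3: h(989,351)=(989*31+351)%997=103 -> [103]
  root = 103 != target 30
Candidate C: set leaf[0] = 81 -> leaves = [81, 68, 82, 99, 13]
  L0: [81, 68, 82, 99, 13]
  L1: h(81,68)=(81*31+68)%997=585 h(82,99)=(82*31+99)%997=647 h(13,13)=(13*31+13)%997=416 -> [585, 647, 416]
  L2: h(585,647)=(585*31+647)%997=836 h(416,416)=(416*31+416)%997=351 -> [836, 351]
  L3: h(836,351)=(836*31+351)%997=345 -> [345]
  root = 345 != target 30
Candidate A produces the target root.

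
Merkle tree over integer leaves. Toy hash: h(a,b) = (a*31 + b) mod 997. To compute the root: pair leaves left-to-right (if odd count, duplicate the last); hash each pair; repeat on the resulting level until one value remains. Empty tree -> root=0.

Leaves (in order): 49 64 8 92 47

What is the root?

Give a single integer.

L0: [49, 64, 8, 92, 47]
L1: h(49,64)=(49*31+64)%997=586 h(8,92)=(8*31+92)%997=340 h(47,47)=(47*31+47)%997=507 -> [586, 340, 507]
L2: h(586,340)=(586*31+340)%997=560 h(507,507)=(507*31+507)%997=272 -> [560, 272]
L3: h(560,272)=(560*31+272)%997=683 -> [683]

Answer: 683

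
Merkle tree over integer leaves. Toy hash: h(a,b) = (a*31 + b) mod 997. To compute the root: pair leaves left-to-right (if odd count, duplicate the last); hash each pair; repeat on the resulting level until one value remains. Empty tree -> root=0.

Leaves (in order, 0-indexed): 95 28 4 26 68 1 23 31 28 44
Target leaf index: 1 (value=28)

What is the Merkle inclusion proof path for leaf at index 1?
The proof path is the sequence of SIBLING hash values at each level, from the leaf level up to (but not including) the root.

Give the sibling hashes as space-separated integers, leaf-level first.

L0 (leaves): [95, 28, 4, 26, 68, 1, 23, 31, 28, 44], target index=1
L1: h(95,28)=(95*31+28)%997=979 [pair 0] h(4,26)=(4*31+26)%997=150 [pair 1] h(68,1)=(68*31+1)%997=115 [pair 2] h(23,31)=(23*31+31)%997=744 [pair 3] h(28,44)=(28*31+44)%997=912 [pair 4] -> [979, 150, 115, 744, 912]
  Sibling for proof at L0: 95
L2: h(979,150)=(979*31+150)%997=589 [pair 0] h(115,744)=(115*31+744)%997=321 [pair 1] h(912,912)=(912*31+912)%997=271 [pair 2] -> [589, 321, 271]
  Sibling for proof at L1: 150
L3: h(589,321)=(589*31+321)%997=634 [pair 0] h(271,271)=(271*31+271)%997=696 [pair 1] -> [634, 696]
  Sibling for proof at L2: 321
L4: h(634,696)=(634*31+696)%997=410 [pair 0] -> [410]
  Sibling for proof at L3: 696
Root: 410
Proof path (sibling hashes from leaf to root): [95, 150, 321, 696]

Answer: 95 150 321 696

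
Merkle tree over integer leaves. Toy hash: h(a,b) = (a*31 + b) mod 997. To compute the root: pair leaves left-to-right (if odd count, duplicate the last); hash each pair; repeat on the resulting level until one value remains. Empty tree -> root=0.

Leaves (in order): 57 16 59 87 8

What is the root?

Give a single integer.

L0: [57, 16, 59, 87, 8]
L1: h(57,16)=(57*31+16)%997=786 h(59,87)=(59*31+87)%997=919 h(8,8)=(8*31+8)%997=256 -> [786, 919, 256]
L2: h(786,919)=(786*31+919)%997=360 h(256,256)=(256*31+256)%997=216 -> [360, 216]
L3: h(360,216)=(360*31+216)%997=409 -> [409]

Answer: 409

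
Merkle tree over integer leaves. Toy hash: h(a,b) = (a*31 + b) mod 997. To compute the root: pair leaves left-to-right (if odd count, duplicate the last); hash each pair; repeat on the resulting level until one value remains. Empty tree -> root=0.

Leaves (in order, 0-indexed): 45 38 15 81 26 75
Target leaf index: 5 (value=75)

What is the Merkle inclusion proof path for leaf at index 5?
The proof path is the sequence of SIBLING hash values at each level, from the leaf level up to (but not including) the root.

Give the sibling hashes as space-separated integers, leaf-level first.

Answer: 26 881 104

Derivation:
L0 (leaves): [45, 38, 15, 81, 26, 75], target index=5
L1: h(45,38)=(45*31+38)%997=436 [pair 0] h(15,81)=(15*31+81)%997=546 [pair 1] h(26,75)=(26*31+75)%997=881 [pair 2] -> [436, 546, 881]
  Sibling for proof at L0: 26
L2: h(436,546)=(436*31+546)%997=104 [pair 0] h(881,881)=(881*31+881)%997=276 [pair 1] -> [104, 276]
  Sibling for proof at L1: 881
L3: h(104,276)=(104*31+276)%997=509 [pair 0] -> [509]
  Sibling for proof at L2: 104
Root: 509
Proof path (sibling hashes from leaf to root): [26, 881, 104]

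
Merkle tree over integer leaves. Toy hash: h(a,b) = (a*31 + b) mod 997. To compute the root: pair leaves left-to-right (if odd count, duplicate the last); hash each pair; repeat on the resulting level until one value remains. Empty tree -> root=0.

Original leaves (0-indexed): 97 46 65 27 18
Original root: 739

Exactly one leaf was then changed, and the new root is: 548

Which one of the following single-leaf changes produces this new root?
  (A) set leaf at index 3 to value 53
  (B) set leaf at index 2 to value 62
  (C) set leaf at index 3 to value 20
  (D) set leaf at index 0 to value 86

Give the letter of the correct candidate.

Original leaves: [97, 46, 65, 27, 18]
Target new root: 548
Try each candidate change and compute the resulting root:
Candidate A: set leaf[3] = 53 -> leaves = [97, 46, 65, 53, 18]
  L0: [97, 46, 65, 53, 18]
  L1: h(97,46)=(97*31+46)%997=62 h(65,53)=(65*31+53)%997=74 h(18,18)=(18*31+18)%997=576 -> [62, 74, 576]
  L2: h(62,74)=(62*31+74)%997=2 h(576,576)=(576*31+576)%997=486 -> [2, 486]
  L3: h(2,486)=(2*31+486)%997=548 -> [548]
  root = 548 == target 548  ** MATCH **
Candidate B: set leaf[2] = 62 -> leaves = [97, 46, 62, 27, 18]
  L0: [97, 46, 62, 27, 18]
  L1: h(97,46)=(97*31+46)%997=62 h(62,27)=(62*31+27)%997=952 h(18,18)=(18*31+18)%997=576 -> [62, 952, 576]
  L2: h(62,952)=(62*31+952)%997=880 h(576,576)=(576*31+576)%997=486 -> [880, 486]
  L3: h(880,486)=(880*31+486)%997=847 -> [847]
  root = 847 != target 548
Candidate C: set leaf[3] = 20 -> leaves = [97, 46, 65, 20, 18]
  L0: [97, 46, 65, 20, 18]
  L1: h(97,46)=(97*31+46)%997=62 h(65,20)=(65*31+20)%997=41 h(18,18)=(18*31+18)%997=576 -> [62, 41, 576]
  L2: h(62,41)=(62*31+41)%997=966 h(576,576)=(576*31+576)%997=486 -> [966, 486]
  L3: h(966,486)=(966*31+486)%997=522 -> [522]
  root = 522 != target 548
Candidate D: set leaf[0] = 86 -> leaves = [86, 46, 65, 27, 18]
  L0: [86, 46, 65, 27, 18]
  L1: h(86,46)=(86*31+46)%997=718 h(65,27)=(65*31+27)%997=48 h(18,18)=(18*31+18)%997=576 -> [718, 48, 576]
  L2: h(718,48)=(718*31+48)%997=372 h(576,576)=(576*31+576)%997=486 -> [372, 486]
  L3: h(372,486)=(372*31+486)%997=54 -> [54]
  root = 54 != target 548
Candidate A produces the target root.

Answer: A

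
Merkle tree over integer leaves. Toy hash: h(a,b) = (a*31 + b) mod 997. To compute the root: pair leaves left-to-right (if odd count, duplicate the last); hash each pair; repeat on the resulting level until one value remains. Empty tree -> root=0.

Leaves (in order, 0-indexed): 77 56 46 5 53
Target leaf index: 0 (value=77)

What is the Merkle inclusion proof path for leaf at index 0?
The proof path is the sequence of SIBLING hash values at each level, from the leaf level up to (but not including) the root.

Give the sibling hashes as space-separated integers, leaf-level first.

L0 (leaves): [77, 56, 46, 5, 53], target index=0
L1: h(77,56)=(77*31+56)%997=449 [pair 0] h(46,5)=(46*31+5)%997=434 [pair 1] h(53,53)=(53*31+53)%997=699 [pair 2] -> [449, 434, 699]
  Sibling for proof at L0: 56
L2: h(449,434)=(449*31+434)%997=395 [pair 0] h(699,699)=(699*31+699)%997=434 [pair 1] -> [395, 434]
  Sibling for proof at L1: 434
L3: h(395,434)=(395*31+434)%997=715 [pair 0] -> [715]
  Sibling for proof at L2: 434
Root: 715
Proof path (sibling hashes from leaf to root): [56, 434, 434]

Answer: 56 434 434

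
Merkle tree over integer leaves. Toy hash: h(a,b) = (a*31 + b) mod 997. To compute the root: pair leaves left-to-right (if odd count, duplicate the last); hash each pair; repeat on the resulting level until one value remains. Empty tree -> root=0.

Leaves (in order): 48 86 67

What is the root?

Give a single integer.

L0: [48, 86, 67]
L1: h(48,86)=(48*31+86)%997=577 h(67,67)=(67*31+67)%997=150 -> [577, 150]
L2: h(577,150)=(577*31+150)%997=91 -> [91]

Answer: 91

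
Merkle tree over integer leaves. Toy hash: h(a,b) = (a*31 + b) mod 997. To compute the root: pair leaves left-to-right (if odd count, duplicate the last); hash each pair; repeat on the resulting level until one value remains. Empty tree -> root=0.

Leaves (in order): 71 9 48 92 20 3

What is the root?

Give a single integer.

L0: [71, 9, 48, 92, 20, 3]
L1: h(71,9)=(71*31+9)%997=216 h(48,92)=(48*31+92)%997=583 h(20,3)=(20*31+3)%997=623 -> [216, 583, 623]
L2: h(216,583)=(216*31+583)%997=300 h(623,623)=(623*31+623)%997=993 -> [300, 993]
L3: h(300,993)=(300*31+993)%997=323 -> [323]

Answer: 323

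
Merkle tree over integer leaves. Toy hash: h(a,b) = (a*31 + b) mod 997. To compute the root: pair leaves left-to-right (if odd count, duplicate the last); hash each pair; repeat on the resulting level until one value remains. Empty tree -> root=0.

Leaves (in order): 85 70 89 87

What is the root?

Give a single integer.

Answer: 959

Derivation:
L0: [85, 70, 89, 87]
L1: h(85,70)=(85*31+70)%997=711 h(89,87)=(89*31+87)%997=852 -> [711, 852]
L2: h(711,852)=(711*31+852)%997=959 -> [959]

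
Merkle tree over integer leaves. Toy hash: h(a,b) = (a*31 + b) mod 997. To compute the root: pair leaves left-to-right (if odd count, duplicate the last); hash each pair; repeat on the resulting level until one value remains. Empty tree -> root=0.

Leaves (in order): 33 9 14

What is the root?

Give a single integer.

L0: [33, 9, 14]
L1: h(33,9)=(33*31+9)%997=35 h(14,14)=(14*31+14)%997=448 -> [35, 448]
L2: h(35,448)=(35*31+448)%997=536 -> [536]

Answer: 536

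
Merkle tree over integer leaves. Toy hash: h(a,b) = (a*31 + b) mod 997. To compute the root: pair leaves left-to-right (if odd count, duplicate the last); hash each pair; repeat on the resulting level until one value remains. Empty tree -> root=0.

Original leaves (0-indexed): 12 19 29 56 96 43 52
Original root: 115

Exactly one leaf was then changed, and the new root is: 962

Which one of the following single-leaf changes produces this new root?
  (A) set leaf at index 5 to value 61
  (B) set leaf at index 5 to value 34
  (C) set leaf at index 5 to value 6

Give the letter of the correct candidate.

Answer: C

Derivation:
Original leaves: [12, 19, 29, 56, 96, 43, 52]
Target new root: 962
Try each candidate change and compute the resulting root:
Candidate A: set leaf[5] = 61 -> leaves = [12, 19, 29, 56, 96, 61, 52]
  L0: [12, 19, 29, 56, 96, 61, 52]
  L1: h(12,19)=(12*31+19)%997=391 h(29,56)=(29*31+56)%997=955 h(96,61)=(96*31+61)%997=46 h(52,52)=(52*31+52)%997=667 -> [391, 955, 46, 667]
  L2: h(391,955)=(391*31+955)%997=115 h(46,667)=(46*31+667)%997=99 -> [115, 99]
  L3: h(115,99)=(115*31+99)%997=673 -> [673]
  root = 673 != target 962
Candidate B: set leaf[5] = 34 -> leaves = [12, 19, 29, 56, 96, 34, 52]
  L0: [12, 19, 29, 56, 96, 34, 52]
  L1: h(12,19)=(12*31+19)%997=391 h(29,56)=(29*31+56)%997=955 h(96,34)=(96*31+34)%997=19 h(52,52)=(52*31+52)%997=667 -> [391, 955, 19, 667]
  L2: h(391,955)=(391*31+955)%997=115 h(19,667)=(19*31+667)%997=259 -> [115, 259]
  L3: h(115,259)=(115*31+259)%997=833 -> [833]
  root = 833 != target 962
Candidate C: set leaf[5] = 6 -> leaves = [12, 19, 29, 56, 96, 6, 52]
  L0: [12, 19, 29, 56, 96, 6, 52]
  L1: h(12,19)=(12*31+19)%997=391 h(29,56)=(29*31+56)%997=955 h(96,6)=(96*31+6)%997=988 h(52,52)=(52*31+52)%997=667 -> [391, 955, 988, 667]
  L2: h(391,955)=(391*31+955)%997=115 h(988,667)=(988*31+667)%997=388 -> [115, 388]
  L3: h(115,388)=(115*31+388)%997=962 -> [962]
  root = 962 == target 962  ** MATCH **
Candidate C produces the target root.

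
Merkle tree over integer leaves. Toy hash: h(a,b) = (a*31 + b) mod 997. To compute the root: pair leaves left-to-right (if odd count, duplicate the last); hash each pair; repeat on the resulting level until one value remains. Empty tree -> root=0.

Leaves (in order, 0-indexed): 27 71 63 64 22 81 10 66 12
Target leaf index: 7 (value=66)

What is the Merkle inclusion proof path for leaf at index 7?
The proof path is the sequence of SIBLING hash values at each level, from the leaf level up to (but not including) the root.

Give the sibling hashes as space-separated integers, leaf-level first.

L0 (leaves): [27, 71, 63, 64, 22, 81, 10, 66, 12], target index=7
L1: h(27,71)=(27*31+71)%997=908 [pair 0] h(63,64)=(63*31+64)%997=23 [pair 1] h(22,81)=(22*31+81)%997=763 [pair 2] h(10,66)=(10*31+66)%997=376 [pair 3] h(12,12)=(12*31+12)%997=384 [pair 4] -> [908, 23, 763, 376, 384]
  Sibling for proof at L0: 10
L2: h(908,23)=(908*31+23)%997=255 [pair 0] h(763,376)=(763*31+376)%997=101 [pair 1] h(384,384)=(384*31+384)%997=324 [pair 2] -> [255, 101, 324]
  Sibling for proof at L1: 763
L3: h(255,101)=(255*31+101)%997=30 [pair 0] h(324,324)=(324*31+324)%997=398 [pair 1] -> [30, 398]
  Sibling for proof at L2: 255
L4: h(30,398)=(30*31+398)%997=331 [pair 0] -> [331]
  Sibling for proof at L3: 398
Root: 331
Proof path (sibling hashes from leaf to root): [10, 763, 255, 398]

Answer: 10 763 255 398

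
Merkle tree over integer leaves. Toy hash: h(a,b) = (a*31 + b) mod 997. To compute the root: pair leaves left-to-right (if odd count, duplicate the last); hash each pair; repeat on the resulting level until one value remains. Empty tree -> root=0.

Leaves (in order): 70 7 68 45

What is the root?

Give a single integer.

L0: [70, 7, 68, 45]
L1: h(70,7)=(70*31+7)%997=183 h(68,45)=(68*31+45)%997=159 -> [183, 159]
L2: h(183,159)=(183*31+159)%997=847 -> [847]

Answer: 847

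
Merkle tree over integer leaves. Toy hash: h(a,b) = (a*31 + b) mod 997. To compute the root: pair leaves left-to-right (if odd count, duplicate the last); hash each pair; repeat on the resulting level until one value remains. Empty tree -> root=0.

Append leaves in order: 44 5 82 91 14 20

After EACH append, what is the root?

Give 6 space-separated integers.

After append 44 (leaves=[44]):
  L0: [44]
  root=44
After append 5 (leaves=[44, 5]):
  L0: [44, 5]
  L1: h(44,5)=(44*31+5)%997=372 -> [372]
  root=372
After append 82 (leaves=[44, 5, 82]):
  L0: [44, 5, 82]
  L1: h(44,5)=(44*31+5)%997=372 h(82,82)=(82*31+82)%997=630 -> [372, 630]
  L2: h(372,630)=(372*31+630)%997=198 -> [198]
  root=198
After append 91 (leaves=[44, 5, 82, 91]):
  L0: [44, 5, 82, 91]
  L1: h(44,5)=(44*31+5)%997=372 h(82,91)=(82*31+91)%997=639 -> [372, 639]
  L2: h(372,639)=(372*31+639)%997=207 -> [207]
  root=207
After append 14 (leaves=[44, 5, 82, 91, 14]):
  L0: [44, 5, 82, 91, 14]
  L1: h(44,5)=(44*31+5)%997=372 h(82,91)=(82*31+91)%997=639 h(14,14)=(14*31+14)%997=448 -> [372, 639, 448]
  L2: h(372,639)=(372*31+639)%997=207 h(448,448)=(448*31+448)%997=378 -> [207, 378]
  L3: h(207,378)=(207*31+378)%997=813 -> [813]
  root=813
After append 20 (leaves=[44, 5, 82, 91, 14, 20]):
  L0: [44, 5, 82, 91, 14, 20]
  L1: h(44,5)=(44*31+5)%997=372 h(82,91)=(82*31+91)%997=639 h(14,20)=(14*31+20)%997=454 -> [372, 639, 454]
  L2: h(372,639)=(372*31+639)%997=207 h(454,454)=(454*31+454)%997=570 -> [207, 570]
  L3: h(207,570)=(207*31+570)%997=8 -> [8]
  root=8

Answer: 44 372 198 207 813 8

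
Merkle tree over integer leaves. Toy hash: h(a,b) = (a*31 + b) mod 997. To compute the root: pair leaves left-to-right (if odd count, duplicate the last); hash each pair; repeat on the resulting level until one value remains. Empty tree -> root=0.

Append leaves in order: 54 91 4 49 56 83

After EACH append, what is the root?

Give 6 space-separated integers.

After append 54 (leaves=[54]):
  L0: [54]
  root=54
After append 91 (leaves=[54, 91]):
  L0: [54, 91]
  L1: h(54,91)=(54*31+91)%997=768 -> [768]
  root=768
After append 4 (leaves=[54, 91, 4]):
  L0: [54, 91, 4]
  L1: h(54,91)=(54*31+91)%997=768 h(4,4)=(4*31+4)%997=128 -> [768, 128]
  L2: h(768,128)=(768*31+128)%997=8 -> [8]
  root=8
After append 49 (leaves=[54, 91, 4, 49]):
  L0: [54, 91, 4, 49]
  L1: h(54,91)=(54*31+91)%997=768 h(4,49)=(4*31+49)%997=173 -> [768, 173]
  L2: h(768,173)=(768*31+173)%997=53 -> [53]
  root=53
After append 56 (leaves=[54, 91, 4, 49, 56]):
  L0: [54, 91, 4, 49, 56]
  L1: h(54,91)=(54*31+91)%997=768 h(4,49)=(4*31+49)%997=173 h(56,56)=(56*31+56)%997=795 -> [768, 173, 795]
  L2: h(768,173)=(768*31+173)%997=53 h(795,795)=(795*31+795)%997=515 -> [53, 515]
  L3: h(53,515)=(53*31+515)%997=164 -> [164]
  root=164
After append 83 (leaves=[54, 91, 4, 49, 56, 83]):
  L0: [54, 91, 4, 49, 56, 83]
  L1: h(54,91)=(54*31+91)%997=768 h(4,49)=(4*31+49)%997=173 h(56,83)=(56*31+83)%997=822 -> [768, 173, 822]
  L2: h(768,173)=(768*31+173)%997=53 h(822,822)=(822*31+822)%997=382 -> [53, 382]
  L3: h(53,382)=(53*31+382)%997=31 -> [31]
  root=31

Answer: 54 768 8 53 164 31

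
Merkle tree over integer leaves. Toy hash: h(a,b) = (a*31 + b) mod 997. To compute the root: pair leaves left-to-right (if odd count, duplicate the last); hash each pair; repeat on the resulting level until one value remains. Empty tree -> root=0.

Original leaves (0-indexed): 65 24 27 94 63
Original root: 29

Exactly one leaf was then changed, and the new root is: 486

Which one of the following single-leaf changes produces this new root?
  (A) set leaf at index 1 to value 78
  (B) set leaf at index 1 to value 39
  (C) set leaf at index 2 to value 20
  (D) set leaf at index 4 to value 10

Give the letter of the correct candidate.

Answer: B

Derivation:
Original leaves: [65, 24, 27, 94, 63]
Target new root: 486
Try each candidate change and compute the resulting root:
Candidate A: set leaf[1] = 78 -> leaves = [65, 78, 27, 94, 63]
  L0: [65, 78, 27, 94, 63]
  L1: h(65,78)=(65*31+78)%997=99 h(27,94)=(27*31+94)%997=931 h(63,63)=(63*31+63)%997=22 -> [99, 931, 22]
  L2: h(99,931)=(99*31+931)%997=12 h(22,22)=(22*31+22)%997=704 -> [12, 704]
  L3: h(12,704)=(12*31+704)%997=79 -> [79]
  root = 79 != target 486
Candidate B: set leaf[1] = 39 -> leaves = [65, 39, 27, 94, 63]
  L0: [65, 39, 27, 94, 63]
  L1: h(65,39)=(65*31+39)%997=60 h(27,94)=(27*31+94)%997=931 h(63,63)=(63*31+63)%997=22 -> [60, 931, 22]
  L2: h(60,931)=(60*31+931)%997=797 h(22,22)=(22*31+22)%997=704 -> [797, 704]
  L3: h(797,704)=(797*31+704)%997=486 -> [486]
  root = 486 == target 486  ** MATCH **
Candidate C: set leaf[2] = 20 -> leaves = [65, 24, 20, 94, 63]
  L0: [65, 24, 20, 94, 63]
  L1: h(65,24)=(65*31+24)%997=45 h(20,94)=(20*31+94)%997=714 h(63,63)=(63*31+63)%997=22 -> [45, 714, 22]
  L2: h(45,714)=(45*31+714)%997=115 h(22,22)=(22*31+22)%997=704 -> [115, 704]
  L3: h(115,704)=(115*31+704)%997=281 -> [281]
  root = 281 != target 486
Candidate D: set leaf[4] = 10 -> leaves = [65, 24, 27, 94, 10]
  L0: [65, 24, 27, 94, 10]
  L1: h(65,24)=(65*31+24)%997=45 h(27,94)=(27*31+94)%997=931 h(10,10)=(10*31+10)%997=320 -> [45, 931, 320]
  L2: h(45,931)=(45*31+931)%997=332 h(320,320)=(320*31+320)%997=270 -> [332, 270]
  L3: h(332,270)=(332*31+270)%997=592 -> [592]
  root = 592 != target 486
Candidate B produces the target root.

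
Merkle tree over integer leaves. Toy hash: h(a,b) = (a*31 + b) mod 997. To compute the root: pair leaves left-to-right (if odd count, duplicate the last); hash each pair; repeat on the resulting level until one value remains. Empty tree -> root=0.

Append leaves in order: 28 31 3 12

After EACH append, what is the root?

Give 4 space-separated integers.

After append 28 (leaves=[28]):
  L0: [28]
  root=28
After append 31 (leaves=[28, 31]):
  L0: [28, 31]
  L1: h(28,31)=(28*31+31)%997=899 -> [899]
  root=899
After append 3 (leaves=[28, 31, 3]):
  L0: [28, 31, 3]
  L1: h(28,31)=(28*31+31)%997=899 h(3,3)=(3*31+3)%997=96 -> [899, 96]
  L2: h(899,96)=(899*31+96)%997=49 -> [49]
  root=49
After append 12 (leaves=[28, 31, 3, 12]):
  L0: [28, 31, 3, 12]
  L1: h(28,31)=(28*31+31)%997=899 h(3,12)=(3*31+12)%997=105 -> [899, 105]
  L2: h(899,105)=(899*31+105)%997=58 -> [58]
  root=58

Answer: 28 899 49 58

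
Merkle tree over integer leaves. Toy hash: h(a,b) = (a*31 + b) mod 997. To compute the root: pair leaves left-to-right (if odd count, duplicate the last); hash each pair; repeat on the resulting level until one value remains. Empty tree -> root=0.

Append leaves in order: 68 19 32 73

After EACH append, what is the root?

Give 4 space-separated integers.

After append 68 (leaves=[68]):
  L0: [68]
  root=68
After append 19 (leaves=[68, 19]):
  L0: [68, 19]
  L1: h(68,19)=(68*31+19)%997=133 -> [133]
  root=133
After append 32 (leaves=[68, 19, 32]):
  L0: [68, 19, 32]
  L1: h(68,19)=(68*31+19)%997=133 h(32,32)=(32*31+32)%997=27 -> [133, 27]
  L2: h(133,27)=(133*31+27)%997=162 -> [162]
  root=162
After append 73 (leaves=[68, 19, 32, 73]):
  L0: [68, 19, 32, 73]
  L1: h(68,19)=(68*31+19)%997=133 h(32,73)=(32*31+73)%997=68 -> [133, 68]
  L2: h(133,68)=(133*31+68)%997=203 -> [203]
  root=203

Answer: 68 133 162 203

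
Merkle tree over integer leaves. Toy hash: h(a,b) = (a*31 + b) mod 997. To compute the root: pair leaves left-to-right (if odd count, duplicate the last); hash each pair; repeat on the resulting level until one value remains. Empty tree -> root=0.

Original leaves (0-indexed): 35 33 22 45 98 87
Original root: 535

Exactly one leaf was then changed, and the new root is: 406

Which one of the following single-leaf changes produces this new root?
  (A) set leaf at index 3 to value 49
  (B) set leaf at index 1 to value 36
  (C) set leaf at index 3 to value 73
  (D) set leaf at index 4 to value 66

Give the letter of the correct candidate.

Answer: C

Derivation:
Original leaves: [35, 33, 22, 45, 98, 87]
Target new root: 406
Try each candidate change and compute the resulting root:
Candidate A: set leaf[3] = 49 -> leaves = [35, 33, 22, 49, 98, 87]
  L0: [35, 33, 22, 49, 98, 87]
  L1: h(35,33)=(35*31+33)%997=121 h(22,49)=(22*31+49)%997=731 h(98,87)=(98*31+87)%997=134 -> [121, 731, 134]
  L2: h(121,731)=(121*31+731)%997=494 h(134,134)=(134*31+134)%997=300 -> [494, 300]
  L3: h(494,300)=(494*31+300)%997=659 -> [659]
  root = 659 != target 406
Candidate B: set leaf[1] = 36 -> leaves = [35, 36, 22, 45, 98, 87]
  L0: [35, 36, 22, 45, 98, 87]
  L1: h(35,36)=(35*31+36)%997=124 h(22,45)=(22*31+45)%997=727 h(98,87)=(98*31+87)%997=134 -> [124, 727, 134]
  L2: h(124,727)=(124*31+727)%997=583 h(134,134)=(134*31+134)%997=300 -> [583, 300]
  L3: h(583,300)=(583*31+300)%997=427 -> [427]
  root = 427 != target 406
Candidate C: set leaf[3] = 73 -> leaves = [35, 33, 22, 73, 98, 87]
  L0: [35, 33, 22, 73, 98, 87]
  L1: h(35,33)=(35*31+33)%997=121 h(22,73)=(22*31+73)%997=755 h(98,87)=(98*31+87)%997=134 -> [121, 755, 134]
  L2: h(121,755)=(121*31+755)%997=518 h(134,134)=(134*31+134)%997=300 -> [518, 300]
  L3: h(518,300)=(518*31+300)%997=406 -> [406]
  root = 406 == target 406  ** MATCH **
Candidate D: set leaf[4] = 66 -> leaves = [35, 33, 22, 45, 66, 87]
  L0: [35, 33, 22, 45, 66, 87]
  L1: h(35,33)=(35*31+33)%997=121 h(22,45)=(22*31+45)%997=727 h(66,87)=(66*31+87)%997=139 -> [121, 727, 139]
  L2: h(121,727)=(121*31+727)%997=490 h(139,139)=(139*31+139)%997=460 -> [490, 460]
  L3: h(490,460)=(490*31+460)%997=695 -> [695]
  root = 695 != target 406
Candidate C produces the target root.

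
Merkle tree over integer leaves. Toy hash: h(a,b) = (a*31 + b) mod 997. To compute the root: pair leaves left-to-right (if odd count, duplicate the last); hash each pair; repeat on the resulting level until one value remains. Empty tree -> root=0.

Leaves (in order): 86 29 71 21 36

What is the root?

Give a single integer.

L0: [86, 29, 71, 21, 36]
L1: h(86,29)=(86*31+29)%997=701 h(71,21)=(71*31+21)%997=228 h(36,36)=(36*31+36)%997=155 -> [701, 228, 155]
L2: h(701,228)=(701*31+228)%997=25 h(155,155)=(155*31+155)%997=972 -> [25, 972]
L3: h(25,972)=(25*31+972)%997=750 -> [750]

Answer: 750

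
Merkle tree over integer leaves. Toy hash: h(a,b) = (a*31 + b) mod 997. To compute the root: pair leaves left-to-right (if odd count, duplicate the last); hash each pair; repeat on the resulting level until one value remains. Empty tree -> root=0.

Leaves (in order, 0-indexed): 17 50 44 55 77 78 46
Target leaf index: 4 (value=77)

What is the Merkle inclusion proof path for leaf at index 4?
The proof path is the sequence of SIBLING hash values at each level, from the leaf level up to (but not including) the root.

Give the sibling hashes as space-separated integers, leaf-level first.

L0 (leaves): [17, 50, 44, 55, 77, 78, 46], target index=4
L1: h(17,50)=(17*31+50)%997=577 [pair 0] h(44,55)=(44*31+55)%997=422 [pair 1] h(77,78)=(77*31+78)%997=471 [pair 2] h(46,46)=(46*31+46)%997=475 [pair 3] -> [577, 422, 471, 475]
  Sibling for proof at L0: 78
L2: h(577,422)=(577*31+422)%997=363 [pair 0] h(471,475)=(471*31+475)%997=121 [pair 1] -> [363, 121]
  Sibling for proof at L1: 475
L3: h(363,121)=(363*31+121)%997=407 [pair 0] -> [407]
  Sibling for proof at L2: 363
Root: 407
Proof path (sibling hashes from leaf to root): [78, 475, 363]

Answer: 78 475 363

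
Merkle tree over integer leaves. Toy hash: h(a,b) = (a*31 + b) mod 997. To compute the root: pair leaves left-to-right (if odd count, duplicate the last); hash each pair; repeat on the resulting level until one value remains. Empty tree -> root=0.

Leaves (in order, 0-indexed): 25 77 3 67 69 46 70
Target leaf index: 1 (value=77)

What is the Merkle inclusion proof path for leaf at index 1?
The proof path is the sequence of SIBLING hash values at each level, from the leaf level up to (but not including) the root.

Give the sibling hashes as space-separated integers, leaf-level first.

L0 (leaves): [25, 77, 3, 67, 69, 46, 70], target index=1
L1: h(25,77)=(25*31+77)%997=852 [pair 0] h(3,67)=(3*31+67)%997=160 [pair 1] h(69,46)=(69*31+46)%997=191 [pair 2] h(70,70)=(70*31+70)%997=246 [pair 3] -> [852, 160, 191, 246]
  Sibling for proof at L0: 25
L2: h(852,160)=(852*31+160)%997=650 [pair 0] h(191,246)=(191*31+246)%997=185 [pair 1] -> [650, 185]
  Sibling for proof at L1: 160
L3: h(650,185)=(650*31+185)%997=395 [pair 0] -> [395]
  Sibling for proof at L2: 185
Root: 395
Proof path (sibling hashes from leaf to root): [25, 160, 185]

Answer: 25 160 185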